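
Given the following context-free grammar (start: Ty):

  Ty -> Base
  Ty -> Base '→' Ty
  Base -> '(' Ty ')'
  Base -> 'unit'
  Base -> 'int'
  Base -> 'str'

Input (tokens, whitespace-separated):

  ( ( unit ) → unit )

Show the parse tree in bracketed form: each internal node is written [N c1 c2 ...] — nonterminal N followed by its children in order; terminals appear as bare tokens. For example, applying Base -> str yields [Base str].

Ty
Base
( Ty )
( Base → Ty )
( ( Ty ) → Ty )
( ( Base ) → Ty )
( ( unit ) → Ty )
( ( unit ) → Base )
( ( unit ) → unit )

[Ty [Base ( [Ty [Base ( [Ty [Base unit]] )] → [Ty [Base unit]]] )]]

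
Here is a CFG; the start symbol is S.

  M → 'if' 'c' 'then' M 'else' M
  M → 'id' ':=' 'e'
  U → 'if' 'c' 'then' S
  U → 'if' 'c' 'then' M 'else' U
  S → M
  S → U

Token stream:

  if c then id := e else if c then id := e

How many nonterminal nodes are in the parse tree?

6

[S [U if c then [M id := e] else [U if c then [S [M id := e]]]]]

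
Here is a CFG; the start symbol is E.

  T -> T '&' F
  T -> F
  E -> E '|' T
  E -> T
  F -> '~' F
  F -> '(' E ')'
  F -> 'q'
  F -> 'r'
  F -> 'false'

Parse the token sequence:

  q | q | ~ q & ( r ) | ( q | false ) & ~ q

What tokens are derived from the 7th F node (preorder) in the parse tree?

( q | false )

[E [E [E [E [T [F q]]] | [T [F q]]] | [T [T [F ~ [F q]]] & [F ( [E [T [F r]]] )]]] | [T [T [F ( [E [E [T [F q]]] | [T [F false]]] )]] & [F ~ [F q]]]]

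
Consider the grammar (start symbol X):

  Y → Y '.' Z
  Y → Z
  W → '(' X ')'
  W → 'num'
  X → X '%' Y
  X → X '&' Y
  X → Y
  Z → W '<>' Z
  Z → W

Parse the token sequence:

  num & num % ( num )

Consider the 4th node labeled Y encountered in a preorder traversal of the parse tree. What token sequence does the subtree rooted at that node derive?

num

[X [X [X [Y [Z [W num]]]] & [Y [Z [W num]]]] % [Y [Z [W ( [X [Y [Z [W num]]]] )]]]]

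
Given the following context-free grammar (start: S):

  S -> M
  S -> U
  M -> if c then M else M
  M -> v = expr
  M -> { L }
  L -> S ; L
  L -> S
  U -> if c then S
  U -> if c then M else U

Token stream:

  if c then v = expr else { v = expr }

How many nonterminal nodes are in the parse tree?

7

[S [M if c then [M v = expr] else [M { [L [S [M v = expr]]] }]]]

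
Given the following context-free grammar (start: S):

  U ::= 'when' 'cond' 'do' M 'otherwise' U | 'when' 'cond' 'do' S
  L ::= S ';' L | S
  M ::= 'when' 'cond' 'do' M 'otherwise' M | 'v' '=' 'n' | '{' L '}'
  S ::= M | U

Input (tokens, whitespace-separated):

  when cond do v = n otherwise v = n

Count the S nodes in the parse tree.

[S [M when cond do [M v = n] otherwise [M v = n]]]

1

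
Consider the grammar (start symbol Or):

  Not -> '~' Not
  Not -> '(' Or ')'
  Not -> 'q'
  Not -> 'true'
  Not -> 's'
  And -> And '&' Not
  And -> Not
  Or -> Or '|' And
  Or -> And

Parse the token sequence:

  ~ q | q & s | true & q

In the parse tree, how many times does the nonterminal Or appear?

[Or [Or [Or [And [Not ~ [Not q]]]] | [And [And [Not q]] & [Not s]]] | [And [And [Not true]] & [Not q]]]

3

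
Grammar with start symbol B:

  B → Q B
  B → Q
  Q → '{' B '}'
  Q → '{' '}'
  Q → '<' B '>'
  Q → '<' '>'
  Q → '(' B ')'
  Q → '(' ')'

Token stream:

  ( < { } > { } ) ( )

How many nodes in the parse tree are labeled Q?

[B [Q ( [B [Q < [B [Q { }]] >] [B [Q { }]]] )] [B [Q ( )]]]

5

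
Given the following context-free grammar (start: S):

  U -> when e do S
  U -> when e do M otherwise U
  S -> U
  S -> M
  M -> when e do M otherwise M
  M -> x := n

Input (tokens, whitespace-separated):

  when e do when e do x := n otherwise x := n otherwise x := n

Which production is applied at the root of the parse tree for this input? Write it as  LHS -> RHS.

S -> M

[S [M when e do [M when e do [M x := n] otherwise [M x := n]] otherwise [M x := n]]]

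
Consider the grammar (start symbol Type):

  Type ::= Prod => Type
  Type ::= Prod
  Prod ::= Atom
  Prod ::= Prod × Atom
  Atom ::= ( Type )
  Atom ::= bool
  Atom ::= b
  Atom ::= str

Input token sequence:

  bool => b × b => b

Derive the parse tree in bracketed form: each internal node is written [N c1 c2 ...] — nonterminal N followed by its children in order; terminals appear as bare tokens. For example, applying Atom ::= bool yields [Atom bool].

Type
Prod => Type
Atom => Type
bool => Type
bool => Prod => Type
bool => Prod × Atom => Type
bool => Atom × Atom => Type
bool => b × Atom => Type
bool => b × b => Type
bool => b × b => Prod
bool => b × b => Atom
bool => b × b => b

[Type [Prod [Atom bool]] => [Type [Prod [Prod [Atom b]] × [Atom b]] => [Type [Prod [Atom b]]]]]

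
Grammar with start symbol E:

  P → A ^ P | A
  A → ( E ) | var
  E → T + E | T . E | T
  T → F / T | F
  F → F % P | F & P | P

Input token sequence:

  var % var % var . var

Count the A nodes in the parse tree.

4

[E [T [F [F [F [P [A var]]] % [P [A var]]] % [P [A var]]]] . [E [T [F [P [A var]]]]]]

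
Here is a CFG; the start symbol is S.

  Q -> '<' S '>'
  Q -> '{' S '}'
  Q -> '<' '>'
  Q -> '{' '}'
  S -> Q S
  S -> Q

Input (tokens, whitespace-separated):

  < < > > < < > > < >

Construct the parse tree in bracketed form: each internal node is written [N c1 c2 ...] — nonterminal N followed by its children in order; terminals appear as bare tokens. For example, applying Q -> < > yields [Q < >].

S
Q S
< S > S
< Q > S
< < > > S
< < > > Q S
< < > > < S > S
< < > > < Q > S
< < > > < < > > S
< < > > < < > > Q
< < > > < < > > < >

[S [Q < [S [Q < >]] >] [S [Q < [S [Q < >]] >] [S [Q < >]]]]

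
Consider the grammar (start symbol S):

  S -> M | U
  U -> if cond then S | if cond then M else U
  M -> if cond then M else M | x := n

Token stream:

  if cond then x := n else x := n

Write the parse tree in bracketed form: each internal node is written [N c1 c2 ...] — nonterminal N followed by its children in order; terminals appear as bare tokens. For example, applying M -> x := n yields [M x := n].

[S [M if cond then [M x := n] else [M x := n]]]

S
M
if cond then M else M
if cond then x := n else M
if cond then x := n else x := n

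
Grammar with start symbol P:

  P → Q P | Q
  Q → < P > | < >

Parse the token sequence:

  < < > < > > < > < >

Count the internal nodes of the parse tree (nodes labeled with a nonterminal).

10

[P [Q < [P [Q < >] [P [Q < >]]] >] [P [Q < >] [P [Q < >]]]]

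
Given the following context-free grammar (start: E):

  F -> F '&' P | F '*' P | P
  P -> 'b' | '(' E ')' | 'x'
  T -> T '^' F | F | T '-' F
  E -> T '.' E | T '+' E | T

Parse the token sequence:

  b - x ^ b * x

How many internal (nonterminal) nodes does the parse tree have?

12

[E [T [T [T [F [P b]]] - [F [P x]]] ^ [F [F [P b]] * [P x]]]]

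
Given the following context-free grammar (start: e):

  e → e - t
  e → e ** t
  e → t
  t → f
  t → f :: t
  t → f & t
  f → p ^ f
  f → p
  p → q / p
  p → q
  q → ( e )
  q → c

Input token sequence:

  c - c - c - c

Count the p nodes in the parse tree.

4

[e [e [e [e [t [f [p [q c]]]]] - [t [f [p [q c]]]]] - [t [f [p [q c]]]]] - [t [f [p [q c]]]]]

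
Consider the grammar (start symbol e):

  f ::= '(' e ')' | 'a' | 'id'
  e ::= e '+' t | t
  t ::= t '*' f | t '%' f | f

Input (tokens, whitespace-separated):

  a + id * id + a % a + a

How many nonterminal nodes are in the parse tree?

[e [e [e [e [t [f a]]] + [t [t [f id]] * [f id]]] + [t [t [f a]] % [f a]]] + [t [f a]]]

16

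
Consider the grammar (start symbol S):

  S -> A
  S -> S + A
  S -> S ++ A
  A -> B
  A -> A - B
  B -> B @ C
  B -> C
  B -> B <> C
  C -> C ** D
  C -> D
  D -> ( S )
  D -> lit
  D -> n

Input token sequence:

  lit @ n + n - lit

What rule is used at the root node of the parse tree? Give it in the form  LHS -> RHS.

S -> S + A

[S [S [A [B [B [C [D lit]]] @ [C [D n]]]]] + [A [A [B [C [D n]]]] - [B [C [D lit]]]]]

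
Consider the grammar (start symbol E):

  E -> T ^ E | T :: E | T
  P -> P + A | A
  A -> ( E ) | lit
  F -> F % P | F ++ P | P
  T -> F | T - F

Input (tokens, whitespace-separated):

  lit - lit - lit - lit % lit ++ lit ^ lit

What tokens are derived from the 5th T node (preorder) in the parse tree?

[E [T [T [T [T [F [P [A lit]]]] - [F [P [A lit]]]] - [F [P [A lit]]]] - [F [F [F [P [A lit]]] % [P [A lit]]] ++ [P [A lit]]]] ^ [E [T [F [P [A lit]]]]]]

lit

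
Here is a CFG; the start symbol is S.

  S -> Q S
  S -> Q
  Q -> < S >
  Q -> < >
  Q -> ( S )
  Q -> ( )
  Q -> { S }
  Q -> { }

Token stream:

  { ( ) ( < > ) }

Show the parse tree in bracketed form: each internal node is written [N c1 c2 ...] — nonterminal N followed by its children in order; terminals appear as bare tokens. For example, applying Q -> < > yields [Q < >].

[S [Q { [S [Q ( )] [S [Q ( [S [Q < >]] )]]] }]]

S
Q
{ S }
{ Q S }
{ ( ) S }
{ ( ) Q }
{ ( ) ( S ) }
{ ( ) ( Q ) }
{ ( ) ( < > ) }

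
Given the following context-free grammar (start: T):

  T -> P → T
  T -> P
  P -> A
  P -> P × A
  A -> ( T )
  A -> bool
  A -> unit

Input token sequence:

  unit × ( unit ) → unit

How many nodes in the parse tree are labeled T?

[T [P [P [A unit]] × [A ( [T [P [A unit]]] )]] → [T [P [A unit]]]]

3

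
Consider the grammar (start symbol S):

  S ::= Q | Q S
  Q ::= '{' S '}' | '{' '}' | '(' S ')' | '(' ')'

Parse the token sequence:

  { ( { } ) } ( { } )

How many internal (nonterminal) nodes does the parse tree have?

[S [Q { [S [Q ( [S [Q { }]] )]] }] [S [Q ( [S [Q { }]] )]]]

10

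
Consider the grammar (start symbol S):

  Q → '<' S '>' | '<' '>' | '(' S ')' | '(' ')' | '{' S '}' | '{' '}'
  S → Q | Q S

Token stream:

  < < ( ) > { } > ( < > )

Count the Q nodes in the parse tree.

[S [Q < [S [Q < [S [Q ( )]] >] [S [Q { }]]] >] [S [Q ( [S [Q < >]] )]]]

6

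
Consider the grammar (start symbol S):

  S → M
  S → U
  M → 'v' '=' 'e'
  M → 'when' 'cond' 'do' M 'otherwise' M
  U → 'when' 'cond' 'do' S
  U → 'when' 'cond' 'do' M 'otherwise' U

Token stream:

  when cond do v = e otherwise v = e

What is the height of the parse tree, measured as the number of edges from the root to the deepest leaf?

3

[S [M when cond do [M v = e] otherwise [M v = e]]]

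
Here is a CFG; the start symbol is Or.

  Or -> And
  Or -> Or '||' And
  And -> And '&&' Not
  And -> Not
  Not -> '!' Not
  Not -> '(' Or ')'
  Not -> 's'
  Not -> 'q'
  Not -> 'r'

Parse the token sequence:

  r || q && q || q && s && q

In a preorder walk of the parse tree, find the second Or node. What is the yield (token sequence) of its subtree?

r || q && q

[Or [Or [Or [And [Not r]]] || [And [And [Not q]] && [Not q]]] || [And [And [And [Not q]] && [Not s]] && [Not q]]]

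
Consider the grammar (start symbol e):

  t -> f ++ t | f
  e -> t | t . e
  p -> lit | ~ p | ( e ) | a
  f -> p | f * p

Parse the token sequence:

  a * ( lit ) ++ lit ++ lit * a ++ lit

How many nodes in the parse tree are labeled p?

7

[e [t [f [f [p a]] * [p ( [e [t [f [p lit]]]] )]] ++ [t [f [p lit]] ++ [t [f [f [p lit]] * [p a]] ++ [t [f [p lit]]]]]]]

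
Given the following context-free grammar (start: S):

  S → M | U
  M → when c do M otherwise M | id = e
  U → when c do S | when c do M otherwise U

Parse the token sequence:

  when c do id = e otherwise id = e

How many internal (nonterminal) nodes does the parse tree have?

[S [M when c do [M id = e] otherwise [M id = e]]]

4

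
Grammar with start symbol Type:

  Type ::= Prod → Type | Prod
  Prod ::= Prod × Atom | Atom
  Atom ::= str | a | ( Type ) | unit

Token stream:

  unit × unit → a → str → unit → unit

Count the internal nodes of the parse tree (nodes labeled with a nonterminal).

[Type [Prod [Prod [Atom unit]] × [Atom unit]] → [Type [Prod [Atom a]] → [Type [Prod [Atom str]] → [Type [Prod [Atom unit]] → [Type [Prod [Atom unit]]]]]]]

17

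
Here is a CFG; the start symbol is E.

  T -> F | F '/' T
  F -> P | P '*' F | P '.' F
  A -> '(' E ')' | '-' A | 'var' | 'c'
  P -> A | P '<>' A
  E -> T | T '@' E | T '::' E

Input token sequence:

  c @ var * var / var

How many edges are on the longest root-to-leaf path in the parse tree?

7

[E [T [F [P [A c]]]] @ [E [T [F [P [A var]] * [F [P [A var]]]] / [T [F [P [A var]]]]]]]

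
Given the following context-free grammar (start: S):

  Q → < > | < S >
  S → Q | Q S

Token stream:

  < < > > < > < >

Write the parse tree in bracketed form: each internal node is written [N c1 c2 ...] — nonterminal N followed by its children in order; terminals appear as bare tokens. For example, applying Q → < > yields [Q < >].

S
Q S
< S > S
< Q > S
< < > > S
< < > > Q S
< < > > < > S
< < > > < > Q
< < > > < > < >

[S [Q < [S [Q < >]] >] [S [Q < >] [S [Q < >]]]]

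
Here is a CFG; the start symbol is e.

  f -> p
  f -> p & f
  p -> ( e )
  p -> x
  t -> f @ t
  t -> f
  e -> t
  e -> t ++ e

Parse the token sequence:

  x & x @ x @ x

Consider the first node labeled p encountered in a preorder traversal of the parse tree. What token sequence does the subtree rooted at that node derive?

[e [t [f [p x] & [f [p x]]] @ [t [f [p x]] @ [t [f [p x]]]]]]

x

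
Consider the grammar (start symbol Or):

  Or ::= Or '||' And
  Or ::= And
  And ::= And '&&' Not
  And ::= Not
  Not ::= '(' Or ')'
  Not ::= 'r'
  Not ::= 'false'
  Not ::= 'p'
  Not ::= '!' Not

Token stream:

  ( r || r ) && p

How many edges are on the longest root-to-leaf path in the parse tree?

8

[Or [And [And [Not ( [Or [Or [And [Not r]]] || [And [Not r]]] )]] && [Not p]]]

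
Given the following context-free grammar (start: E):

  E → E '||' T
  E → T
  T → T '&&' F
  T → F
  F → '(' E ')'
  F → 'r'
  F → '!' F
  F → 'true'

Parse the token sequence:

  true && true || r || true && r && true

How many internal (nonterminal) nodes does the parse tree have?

[E [E [E [T [T [F true]] && [F true]]] || [T [F r]]] || [T [T [T [F true]] && [F r]] && [F true]]]

15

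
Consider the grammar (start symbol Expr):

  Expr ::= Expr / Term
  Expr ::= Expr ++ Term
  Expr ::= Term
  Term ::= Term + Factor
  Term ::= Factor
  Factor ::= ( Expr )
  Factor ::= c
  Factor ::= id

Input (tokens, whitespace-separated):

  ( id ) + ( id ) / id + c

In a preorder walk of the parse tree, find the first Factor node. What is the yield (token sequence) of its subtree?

[Expr [Expr [Term [Term [Factor ( [Expr [Term [Factor id]]] )]] + [Factor ( [Expr [Term [Factor id]]] )]]] / [Term [Term [Factor id]] + [Factor c]]]

( id )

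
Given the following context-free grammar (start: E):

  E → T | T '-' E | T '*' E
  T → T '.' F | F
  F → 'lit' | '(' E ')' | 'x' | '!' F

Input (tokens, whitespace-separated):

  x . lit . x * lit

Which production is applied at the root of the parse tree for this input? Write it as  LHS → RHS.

[E [T [T [T [F x]] . [F lit]] . [F x]] * [E [T [F lit]]]]

E → T '*' E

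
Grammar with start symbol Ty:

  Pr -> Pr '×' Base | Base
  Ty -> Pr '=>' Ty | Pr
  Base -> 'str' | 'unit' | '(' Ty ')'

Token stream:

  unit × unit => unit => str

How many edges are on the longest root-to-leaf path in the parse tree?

[Ty [Pr [Pr [Base unit]] × [Base unit]] => [Ty [Pr [Base unit]] => [Ty [Pr [Base str]]]]]

5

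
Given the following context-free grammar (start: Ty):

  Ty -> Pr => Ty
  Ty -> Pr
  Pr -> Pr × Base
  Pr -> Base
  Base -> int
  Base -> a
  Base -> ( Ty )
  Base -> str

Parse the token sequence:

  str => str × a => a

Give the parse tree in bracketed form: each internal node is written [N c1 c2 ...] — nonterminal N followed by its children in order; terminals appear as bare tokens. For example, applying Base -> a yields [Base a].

[Ty [Pr [Base str]] => [Ty [Pr [Pr [Base str]] × [Base a]] => [Ty [Pr [Base a]]]]]

Ty
Pr => Ty
Base => Ty
str => Ty
str => Pr => Ty
str => Pr × Base => Ty
str => Base × Base => Ty
str => str × Base => Ty
str => str × a => Ty
str => str × a => Pr
str => str × a => Base
str => str × a => a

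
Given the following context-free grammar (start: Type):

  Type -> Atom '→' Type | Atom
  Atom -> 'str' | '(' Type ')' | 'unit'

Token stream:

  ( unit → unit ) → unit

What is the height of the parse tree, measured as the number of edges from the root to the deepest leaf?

[Type [Atom ( [Type [Atom unit] → [Type [Atom unit]]] )] → [Type [Atom unit]]]

5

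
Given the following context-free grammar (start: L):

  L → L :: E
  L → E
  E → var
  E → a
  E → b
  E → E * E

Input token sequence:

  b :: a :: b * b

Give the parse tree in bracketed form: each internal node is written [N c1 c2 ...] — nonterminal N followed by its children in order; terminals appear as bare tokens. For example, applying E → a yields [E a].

L
L :: E
L :: E :: E
E :: E :: E
b :: E :: E
b :: a :: E
b :: a :: E * E
b :: a :: b * E
b :: a :: b * b

[L [L [L [E b]] :: [E a]] :: [E [E b] * [E b]]]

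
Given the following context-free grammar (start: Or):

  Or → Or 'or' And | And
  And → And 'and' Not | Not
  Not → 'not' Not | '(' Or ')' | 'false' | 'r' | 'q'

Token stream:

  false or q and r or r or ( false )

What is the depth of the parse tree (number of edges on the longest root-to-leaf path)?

6

[Or [Or [Or [Or [And [Not false]]] or [And [And [Not q]] and [Not r]]] or [And [Not r]]] or [And [Not ( [Or [And [Not false]]] )]]]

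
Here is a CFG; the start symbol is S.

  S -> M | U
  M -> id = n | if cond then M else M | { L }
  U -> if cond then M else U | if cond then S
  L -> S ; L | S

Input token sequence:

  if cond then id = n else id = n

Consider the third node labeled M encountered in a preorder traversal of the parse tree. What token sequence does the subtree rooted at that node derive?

id = n

[S [M if cond then [M id = n] else [M id = n]]]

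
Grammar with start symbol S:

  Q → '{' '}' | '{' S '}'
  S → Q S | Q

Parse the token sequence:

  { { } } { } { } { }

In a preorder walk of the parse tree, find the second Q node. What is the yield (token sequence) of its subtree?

[S [Q { [S [Q { }]] }] [S [Q { }] [S [Q { }] [S [Q { }]]]]]

{ }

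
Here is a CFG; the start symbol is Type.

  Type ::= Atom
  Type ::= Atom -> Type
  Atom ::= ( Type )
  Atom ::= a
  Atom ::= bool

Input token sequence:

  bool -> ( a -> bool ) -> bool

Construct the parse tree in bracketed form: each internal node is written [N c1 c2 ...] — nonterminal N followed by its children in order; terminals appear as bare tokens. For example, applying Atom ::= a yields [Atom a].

Type
Atom -> Type
bool -> Type
bool -> Atom -> Type
bool -> ( Type ) -> Type
bool -> ( Atom -> Type ) -> Type
bool -> ( a -> Type ) -> Type
bool -> ( a -> Atom ) -> Type
bool -> ( a -> bool ) -> Type
bool -> ( a -> bool ) -> Atom
bool -> ( a -> bool ) -> bool

[Type [Atom bool] -> [Type [Atom ( [Type [Atom a] -> [Type [Atom bool]]] )] -> [Type [Atom bool]]]]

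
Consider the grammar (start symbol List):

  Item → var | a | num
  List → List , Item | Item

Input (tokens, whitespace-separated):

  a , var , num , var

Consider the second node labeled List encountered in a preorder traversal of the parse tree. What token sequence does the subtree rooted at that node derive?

[List [List [List [List [Item a]] , [Item var]] , [Item num]] , [Item var]]

a , var , num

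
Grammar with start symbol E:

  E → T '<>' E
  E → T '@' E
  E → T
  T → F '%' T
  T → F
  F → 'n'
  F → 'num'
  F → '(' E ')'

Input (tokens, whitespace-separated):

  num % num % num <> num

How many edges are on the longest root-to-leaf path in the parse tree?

[E [T [F num] % [T [F num] % [T [F num]]]] <> [E [T [F num]]]]

5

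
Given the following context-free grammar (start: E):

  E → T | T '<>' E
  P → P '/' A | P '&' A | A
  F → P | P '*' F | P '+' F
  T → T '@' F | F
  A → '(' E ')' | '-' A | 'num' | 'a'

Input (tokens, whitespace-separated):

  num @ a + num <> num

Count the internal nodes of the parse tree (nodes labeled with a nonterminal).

17

[E [T [T [F [P [A num]]]] @ [F [P [A a]] + [F [P [A num]]]]] <> [E [T [F [P [A num]]]]]]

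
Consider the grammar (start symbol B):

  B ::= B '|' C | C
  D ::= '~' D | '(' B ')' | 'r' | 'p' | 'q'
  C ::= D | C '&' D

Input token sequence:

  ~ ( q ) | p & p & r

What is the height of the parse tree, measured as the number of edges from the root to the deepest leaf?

[B [B [C [D ~ [D ( [B [C [D q]]] )]]]] | [C [C [C [D p]] & [D p]] & [D r]]]

8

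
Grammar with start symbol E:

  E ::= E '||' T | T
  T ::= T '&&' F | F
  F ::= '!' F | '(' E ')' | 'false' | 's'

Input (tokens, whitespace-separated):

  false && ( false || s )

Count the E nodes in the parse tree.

[E [T [T [F false]] && [F ( [E [E [T [F false]]] || [T [F s]]] )]]]

3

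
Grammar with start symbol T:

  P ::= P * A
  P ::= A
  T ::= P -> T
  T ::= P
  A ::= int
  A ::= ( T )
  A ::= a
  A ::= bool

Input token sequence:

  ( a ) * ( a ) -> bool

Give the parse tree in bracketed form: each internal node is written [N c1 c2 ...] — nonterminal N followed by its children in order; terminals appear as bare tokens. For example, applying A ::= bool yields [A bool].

[T [P [P [A ( [T [P [A a]]] )]] * [A ( [T [P [A a]]] )]] -> [T [P [A bool]]]]

T
P -> T
P * A -> T
A * A -> T
( T ) * A -> T
( P ) * A -> T
( A ) * A -> T
( a ) * A -> T
( a ) * ( T ) -> T
( a ) * ( P ) -> T
( a ) * ( A ) -> T
( a ) * ( a ) -> T
( a ) * ( a ) -> P
( a ) * ( a ) -> A
( a ) * ( a ) -> bool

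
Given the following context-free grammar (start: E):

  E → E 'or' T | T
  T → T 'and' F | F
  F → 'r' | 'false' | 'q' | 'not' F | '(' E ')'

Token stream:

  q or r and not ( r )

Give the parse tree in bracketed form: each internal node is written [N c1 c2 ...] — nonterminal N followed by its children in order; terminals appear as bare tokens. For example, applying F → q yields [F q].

E
E or T
T or T
F or T
q or T
q or T and F
q or F and F
q or r and F
q or r and not F
q or r and not ( E )
q or r and not ( T )
q or r and not ( F )
q or r and not ( r )

[E [E [T [F q]]] or [T [T [F r]] and [F not [F ( [E [T [F r]]] )]]]]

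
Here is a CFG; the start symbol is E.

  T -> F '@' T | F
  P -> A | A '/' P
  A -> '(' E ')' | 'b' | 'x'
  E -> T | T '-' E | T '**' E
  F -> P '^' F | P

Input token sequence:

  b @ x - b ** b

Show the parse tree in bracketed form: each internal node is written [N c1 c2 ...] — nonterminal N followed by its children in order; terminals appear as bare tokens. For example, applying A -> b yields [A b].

E
T - E
F @ T - E
P @ T - E
A @ T - E
b @ T - E
b @ F - E
b @ P - E
b @ A - E
b @ x - E
b @ x - T ** E
b @ x - F ** E
b @ x - P ** E
b @ x - A ** E
b @ x - b ** E
b @ x - b ** T
b @ x - b ** F
b @ x - b ** P
b @ x - b ** A
b @ x - b ** b

[E [T [F [P [A b]]] @ [T [F [P [A x]]]]] - [E [T [F [P [A b]]]] ** [E [T [F [P [A b]]]]]]]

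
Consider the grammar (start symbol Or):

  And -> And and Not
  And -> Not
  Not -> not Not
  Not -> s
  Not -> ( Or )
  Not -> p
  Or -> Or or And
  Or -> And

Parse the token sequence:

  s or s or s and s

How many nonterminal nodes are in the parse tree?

11

[Or [Or [Or [And [Not s]]] or [And [Not s]]] or [And [And [Not s]] and [Not s]]]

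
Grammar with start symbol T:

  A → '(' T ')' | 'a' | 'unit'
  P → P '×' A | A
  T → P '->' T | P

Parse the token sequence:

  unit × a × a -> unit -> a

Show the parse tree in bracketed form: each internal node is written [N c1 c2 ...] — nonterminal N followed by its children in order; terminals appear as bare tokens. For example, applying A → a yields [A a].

T
P -> T
P × A -> T
P × A × A -> T
A × A × A -> T
unit × A × A -> T
unit × a × A -> T
unit × a × a -> T
unit × a × a -> P -> T
unit × a × a -> A -> T
unit × a × a -> unit -> T
unit × a × a -> unit -> P
unit × a × a -> unit -> A
unit × a × a -> unit -> a

[T [P [P [P [A unit]] × [A a]] × [A a]] -> [T [P [A unit]] -> [T [P [A a]]]]]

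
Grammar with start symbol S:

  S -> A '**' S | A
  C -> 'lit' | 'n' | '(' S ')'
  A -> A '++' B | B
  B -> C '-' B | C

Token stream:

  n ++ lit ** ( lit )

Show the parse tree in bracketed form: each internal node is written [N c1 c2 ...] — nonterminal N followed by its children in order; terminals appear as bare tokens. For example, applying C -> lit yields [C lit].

S
A ** S
A ++ B ** S
B ++ B ** S
C ++ B ** S
n ++ B ** S
n ++ C ** S
n ++ lit ** S
n ++ lit ** A
n ++ lit ** B
n ++ lit ** C
n ++ lit ** ( S )
n ++ lit ** ( A )
n ++ lit ** ( B )
n ++ lit ** ( C )
n ++ lit ** ( lit )

[S [A [A [B [C n]]] ++ [B [C lit]]] ** [S [A [B [C ( [S [A [B [C lit]]]] )]]]]]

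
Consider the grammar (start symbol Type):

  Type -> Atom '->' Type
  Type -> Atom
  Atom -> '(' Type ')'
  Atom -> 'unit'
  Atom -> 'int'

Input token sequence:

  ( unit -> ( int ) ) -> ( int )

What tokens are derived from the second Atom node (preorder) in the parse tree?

unit

[Type [Atom ( [Type [Atom unit] -> [Type [Atom ( [Type [Atom int]] )]]] )] -> [Type [Atom ( [Type [Atom int]] )]]]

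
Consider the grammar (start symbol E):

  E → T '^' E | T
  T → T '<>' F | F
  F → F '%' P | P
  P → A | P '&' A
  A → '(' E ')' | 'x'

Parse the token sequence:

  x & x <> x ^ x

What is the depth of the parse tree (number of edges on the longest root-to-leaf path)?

[E [T [T [F [P [P [A x]] & [A x]]]] <> [F [P [A x]]]] ^ [E [T [F [P [A x]]]]]]

7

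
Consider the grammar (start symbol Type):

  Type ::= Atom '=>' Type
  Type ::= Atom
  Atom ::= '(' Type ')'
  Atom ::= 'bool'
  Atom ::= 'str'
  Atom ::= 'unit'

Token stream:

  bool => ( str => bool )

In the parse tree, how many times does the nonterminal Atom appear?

[Type [Atom bool] => [Type [Atom ( [Type [Atom str] => [Type [Atom bool]]] )]]]

4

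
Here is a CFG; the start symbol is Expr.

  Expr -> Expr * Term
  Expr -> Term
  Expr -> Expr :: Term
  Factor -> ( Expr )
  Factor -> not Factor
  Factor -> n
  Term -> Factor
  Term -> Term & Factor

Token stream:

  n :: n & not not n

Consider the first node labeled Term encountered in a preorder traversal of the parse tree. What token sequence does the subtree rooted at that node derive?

n

[Expr [Expr [Term [Factor n]]] :: [Term [Term [Factor n]] & [Factor not [Factor not [Factor n]]]]]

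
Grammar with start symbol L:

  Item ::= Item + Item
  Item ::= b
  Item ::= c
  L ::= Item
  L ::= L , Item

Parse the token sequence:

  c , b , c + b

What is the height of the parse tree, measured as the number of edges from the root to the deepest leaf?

[L [L [L [Item c]] , [Item b]] , [Item [Item c] + [Item b]]]

4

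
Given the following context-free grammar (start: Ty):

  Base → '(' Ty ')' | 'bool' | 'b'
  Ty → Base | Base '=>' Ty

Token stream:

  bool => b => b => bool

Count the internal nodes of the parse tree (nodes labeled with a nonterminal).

[Ty [Base bool] => [Ty [Base b] => [Ty [Base b] => [Ty [Base bool]]]]]

8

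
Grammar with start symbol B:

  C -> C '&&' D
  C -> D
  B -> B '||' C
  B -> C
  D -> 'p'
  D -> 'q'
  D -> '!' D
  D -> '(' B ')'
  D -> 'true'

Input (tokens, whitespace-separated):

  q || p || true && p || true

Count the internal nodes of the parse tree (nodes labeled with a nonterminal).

[B [B [B [B [C [D q]]] || [C [D p]]] || [C [C [D true]] && [D p]]] || [C [D true]]]

14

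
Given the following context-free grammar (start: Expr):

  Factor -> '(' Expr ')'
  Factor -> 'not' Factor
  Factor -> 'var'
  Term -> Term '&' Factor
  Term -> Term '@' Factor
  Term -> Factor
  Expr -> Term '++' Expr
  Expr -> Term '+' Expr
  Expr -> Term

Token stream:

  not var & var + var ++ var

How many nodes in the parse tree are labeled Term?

[Expr [Term [Term [Factor not [Factor var]]] & [Factor var]] + [Expr [Term [Factor var]] ++ [Expr [Term [Factor var]]]]]

4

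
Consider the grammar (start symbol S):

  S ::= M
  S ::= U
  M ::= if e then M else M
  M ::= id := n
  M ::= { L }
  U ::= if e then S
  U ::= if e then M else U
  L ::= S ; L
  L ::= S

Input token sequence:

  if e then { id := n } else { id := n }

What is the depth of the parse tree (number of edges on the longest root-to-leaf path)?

6

[S [M if e then [M { [L [S [M id := n]]] }] else [M { [L [S [M id := n]]] }]]]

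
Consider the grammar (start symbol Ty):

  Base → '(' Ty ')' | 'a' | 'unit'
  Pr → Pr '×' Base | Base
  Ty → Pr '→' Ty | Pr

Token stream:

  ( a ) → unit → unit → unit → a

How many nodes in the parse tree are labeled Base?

6

[Ty [Pr [Base ( [Ty [Pr [Base a]]] )]] → [Ty [Pr [Base unit]] → [Ty [Pr [Base unit]] → [Ty [Pr [Base unit]] → [Ty [Pr [Base a]]]]]]]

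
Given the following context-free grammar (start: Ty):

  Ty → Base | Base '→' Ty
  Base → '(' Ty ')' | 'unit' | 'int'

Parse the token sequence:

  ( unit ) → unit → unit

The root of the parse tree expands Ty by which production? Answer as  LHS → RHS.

Ty → Base '→' Ty

[Ty [Base ( [Ty [Base unit]] )] → [Ty [Base unit] → [Ty [Base unit]]]]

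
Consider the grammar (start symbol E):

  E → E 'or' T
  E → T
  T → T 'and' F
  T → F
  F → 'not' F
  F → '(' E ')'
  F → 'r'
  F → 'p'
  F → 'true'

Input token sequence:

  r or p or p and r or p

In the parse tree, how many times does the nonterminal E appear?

[E [E [E [E [T [F r]]] or [T [F p]]] or [T [T [F p]] and [F r]]] or [T [F p]]]

4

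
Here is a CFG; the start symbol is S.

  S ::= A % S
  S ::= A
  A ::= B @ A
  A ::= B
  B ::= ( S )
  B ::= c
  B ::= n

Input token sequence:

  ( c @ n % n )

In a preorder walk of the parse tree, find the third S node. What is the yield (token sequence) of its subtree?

[S [A [B ( [S [A [B c] @ [A [B n]]] % [S [A [B n]]]] )]]]

n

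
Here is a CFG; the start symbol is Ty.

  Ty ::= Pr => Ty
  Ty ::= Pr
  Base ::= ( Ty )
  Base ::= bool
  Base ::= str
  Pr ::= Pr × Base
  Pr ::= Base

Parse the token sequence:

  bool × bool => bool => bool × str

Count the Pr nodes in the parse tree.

[Ty [Pr [Pr [Base bool]] × [Base bool]] => [Ty [Pr [Base bool]] => [Ty [Pr [Pr [Base bool]] × [Base str]]]]]

5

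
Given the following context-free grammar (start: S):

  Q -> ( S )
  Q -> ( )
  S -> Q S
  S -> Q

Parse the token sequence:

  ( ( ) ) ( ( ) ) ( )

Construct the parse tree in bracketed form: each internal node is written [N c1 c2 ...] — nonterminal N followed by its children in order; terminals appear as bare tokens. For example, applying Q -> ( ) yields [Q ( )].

[S [Q ( [S [Q ( )]] )] [S [Q ( [S [Q ( )]] )] [S [Q ( )]]]]

S
Q S
( S ) S
( Q ) S
( ( ) ) S
( ( ) ) Q S
( ( ) ) ( S ) S
( ( ) ) ( Q ) S
( ( ) ) ( ( ) ) S
( ( ) ) ( ( ) ) Q
( ( ) ) ( ( ) ) ( )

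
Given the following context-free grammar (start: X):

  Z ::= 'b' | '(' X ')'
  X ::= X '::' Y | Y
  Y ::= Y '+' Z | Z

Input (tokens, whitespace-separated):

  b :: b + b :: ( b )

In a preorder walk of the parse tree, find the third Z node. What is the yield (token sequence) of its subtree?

b

[X [X [X [Y [Z b]]] :: [Y [Y [Z b]] + [Z b]]] :: [Y [Z ( [X [Y [Z b]]] )]]]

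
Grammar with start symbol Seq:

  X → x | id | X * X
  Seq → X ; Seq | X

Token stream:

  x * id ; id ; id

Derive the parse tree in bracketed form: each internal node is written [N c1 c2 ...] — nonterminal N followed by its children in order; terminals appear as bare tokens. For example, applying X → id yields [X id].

Seq
X ; Seq
X * X ; Seq
x * X ; Seq
x * id ; Seq
x * id ; X ; Seq
x * id ; id ; Seq
x * id ; id ; X
x * id ; id ; id

[Seq [X [X x] * [X id]] ; [Seq [X id] ; [Seq [X id]]]]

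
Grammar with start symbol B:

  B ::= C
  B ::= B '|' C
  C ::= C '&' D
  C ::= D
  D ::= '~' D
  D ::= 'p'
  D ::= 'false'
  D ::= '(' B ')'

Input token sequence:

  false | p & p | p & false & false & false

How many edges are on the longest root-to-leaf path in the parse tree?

6

[B [B [B [C [D false]]] | [C [C [D p]] & [D p]]] | [C [C [C [C [D p]] & [D false]] & [D false]] & [D false]]]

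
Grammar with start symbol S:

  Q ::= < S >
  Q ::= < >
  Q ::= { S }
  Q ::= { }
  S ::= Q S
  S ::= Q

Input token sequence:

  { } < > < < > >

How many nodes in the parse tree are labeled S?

[S [Q { }] [S [Q < >] [S [Q < [S [Q < >]] >]]]]

4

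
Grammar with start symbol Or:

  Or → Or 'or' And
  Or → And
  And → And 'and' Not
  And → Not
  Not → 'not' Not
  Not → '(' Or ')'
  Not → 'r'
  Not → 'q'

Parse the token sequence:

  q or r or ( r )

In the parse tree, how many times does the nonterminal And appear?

[Or [Or [Or [And [Not q]]] or [And [Not r]]] or [And [Not ( [Or [And [Not r]]] )]]]

4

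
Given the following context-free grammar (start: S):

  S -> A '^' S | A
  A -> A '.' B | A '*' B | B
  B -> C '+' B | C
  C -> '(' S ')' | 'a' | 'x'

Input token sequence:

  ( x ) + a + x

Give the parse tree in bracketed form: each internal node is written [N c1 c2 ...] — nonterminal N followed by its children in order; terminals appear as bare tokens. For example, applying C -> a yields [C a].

[S [A [B [C ( [S [A [B [C x]]]] )] + [B [C a] + [B [C x]]]]]]

S
A
B
C + B
( S ) + B
( A ) + B
( B ) + B
( C ) + B
( x ) + B
( x ) + C + B
( x ) + a + B
( x ) + a + C
( x ) + a + x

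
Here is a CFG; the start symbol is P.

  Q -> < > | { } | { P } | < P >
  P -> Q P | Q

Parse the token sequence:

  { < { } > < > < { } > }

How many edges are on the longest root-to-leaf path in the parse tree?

8

[P [Q { [P [Q < [P [Q { }]] >] [P [Q < >] [P [Q < [P [Q { }]] >]]]] }]]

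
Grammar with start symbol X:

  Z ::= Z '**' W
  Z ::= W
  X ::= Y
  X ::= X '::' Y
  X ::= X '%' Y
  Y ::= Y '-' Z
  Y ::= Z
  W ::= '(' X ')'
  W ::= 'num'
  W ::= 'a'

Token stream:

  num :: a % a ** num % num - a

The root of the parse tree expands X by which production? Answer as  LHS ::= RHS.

[X [X [X [X [Y [Z [W num]]]] :: [Y [Z [W a]]]] % [Y [Z [Z [W a]] ** [W num]]]] % [Y [Y [Z [W num]]] - [Z [W a]]]]

X ::= X '%' Y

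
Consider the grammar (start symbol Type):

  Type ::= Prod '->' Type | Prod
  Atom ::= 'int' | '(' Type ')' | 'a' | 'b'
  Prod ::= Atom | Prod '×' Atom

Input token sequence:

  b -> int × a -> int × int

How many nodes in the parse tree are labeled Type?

3

[Type [Prod [Atom b]] -> [Type [Prod [Prod [Atom int]] × [Atom a]] -> [Type [Prod [Prod [Atom int]] × [Atom int]]]]]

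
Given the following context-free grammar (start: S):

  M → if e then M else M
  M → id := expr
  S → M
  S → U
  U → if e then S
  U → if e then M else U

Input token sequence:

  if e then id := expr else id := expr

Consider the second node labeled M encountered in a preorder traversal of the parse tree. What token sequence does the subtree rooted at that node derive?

[S [M if e then [M id := expr] else [M id := expr]]]

id := expr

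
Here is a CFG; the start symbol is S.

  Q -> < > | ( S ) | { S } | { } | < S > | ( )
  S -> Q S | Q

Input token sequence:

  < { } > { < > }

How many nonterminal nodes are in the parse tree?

[S [Q < [S [Q { }]] >] [S [Q { [S [Q < >]] }]]]

8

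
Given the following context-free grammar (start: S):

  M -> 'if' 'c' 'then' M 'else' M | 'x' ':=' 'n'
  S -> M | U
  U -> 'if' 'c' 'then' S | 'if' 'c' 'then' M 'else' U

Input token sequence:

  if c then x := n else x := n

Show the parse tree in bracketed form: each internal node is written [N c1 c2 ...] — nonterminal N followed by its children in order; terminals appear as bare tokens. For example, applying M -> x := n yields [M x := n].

[S [M if c then [M x := n] else [M x := n]]]

S
M
if c then M else M
if c then x := n else M
if c then x := n else x := n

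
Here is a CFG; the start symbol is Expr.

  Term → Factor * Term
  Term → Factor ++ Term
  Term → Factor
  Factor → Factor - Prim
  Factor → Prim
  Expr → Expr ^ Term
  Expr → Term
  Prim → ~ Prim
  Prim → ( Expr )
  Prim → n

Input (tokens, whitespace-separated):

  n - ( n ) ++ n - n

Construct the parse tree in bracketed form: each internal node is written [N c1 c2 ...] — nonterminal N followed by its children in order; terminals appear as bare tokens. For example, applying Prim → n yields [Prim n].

[Expr [Term [Factor [Factor [Prim n]] - [Prim ( [Expr [Term [Factor [Prim n]]]] )]] ++ [Term [Factor [Factor [Prim n]] - [Prim n]]]]]

Expr
Term
Factor ++ Term
Factor - Prim ++ Term
Prim - Prim ++ Term
n - Prim ++ Term
n - ( Expr ) ++ Term
n - ( Term ) ++ Term
n - ( Factor ) ++ Term
n - ( Prim ) ++ Term
n - ( n ) ++ Term
n - ( n ) ++ Factor
n - ( n ) ++ Factor - Prim
n - ( n ) ++ Prim - Prim
n - ( n ) ++ n - Prim
n - ( n ) ++ n - n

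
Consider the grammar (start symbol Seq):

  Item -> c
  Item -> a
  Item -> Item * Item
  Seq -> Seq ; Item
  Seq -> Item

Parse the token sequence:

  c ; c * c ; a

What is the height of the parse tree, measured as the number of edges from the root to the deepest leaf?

4

[Seq [Seq [Seq [Item c]] ; [Item [Item c] * [Item c]]] ; [Item a]]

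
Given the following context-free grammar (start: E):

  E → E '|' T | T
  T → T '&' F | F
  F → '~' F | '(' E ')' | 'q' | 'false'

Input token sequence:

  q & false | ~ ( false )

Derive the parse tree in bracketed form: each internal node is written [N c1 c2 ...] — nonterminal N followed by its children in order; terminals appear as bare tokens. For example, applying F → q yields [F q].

[E [E [T [T [F q]] & [F false]]] | [T [F ~ [F ( [E [T [F false]]] )]]]]

E
E | T
T | T
T & F | T
F & F | T
q & F | T
q & false | T
q & false | F
q & false | ~ F
q & false | ~ ( E )
q & false | ~ ( T )
q & false | ~ ( F )
q & false | ~ ( false )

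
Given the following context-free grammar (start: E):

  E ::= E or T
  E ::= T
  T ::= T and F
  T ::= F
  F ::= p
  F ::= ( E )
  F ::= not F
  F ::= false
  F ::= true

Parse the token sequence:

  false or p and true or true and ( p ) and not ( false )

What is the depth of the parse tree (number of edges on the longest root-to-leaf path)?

[E [E [E [T [F false]]] or [T [T [F p]] and [F true]]] or [T [T [T [F true]] and [F ( [E [T [F p]]] )]] and [F not [F ( [E [T [F false]]] )]]]]

7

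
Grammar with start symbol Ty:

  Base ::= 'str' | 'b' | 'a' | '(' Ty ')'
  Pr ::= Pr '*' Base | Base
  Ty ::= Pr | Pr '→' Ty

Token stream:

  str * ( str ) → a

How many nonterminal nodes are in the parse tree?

[Ty [Pr [Pr [Base str]] * [Base ( [Ty [Pr [Base str]]] )]] → [Ty [Pr [Base a]]]]

11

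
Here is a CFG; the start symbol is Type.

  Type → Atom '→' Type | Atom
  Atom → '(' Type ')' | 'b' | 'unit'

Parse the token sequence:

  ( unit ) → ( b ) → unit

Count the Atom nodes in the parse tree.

[Type [Atom ( [Type [Atom unit]] )] → [Type [Atom ( [Type [Atom b]] )] → [Type [Atom unit]]]]

5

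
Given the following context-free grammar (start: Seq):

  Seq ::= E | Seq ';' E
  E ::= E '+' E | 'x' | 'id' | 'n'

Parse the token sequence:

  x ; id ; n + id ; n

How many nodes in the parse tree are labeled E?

6

[Seq [Seq [Seq [Seq [E x]] ; [E id]] ; [E [E n] + [E id]]] ; [E n]]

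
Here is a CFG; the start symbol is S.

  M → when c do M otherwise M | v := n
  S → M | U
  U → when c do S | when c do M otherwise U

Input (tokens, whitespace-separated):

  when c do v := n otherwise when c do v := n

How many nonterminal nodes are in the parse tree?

6

[S [U when c do [M v := n] otherwise [U when c do [S [M v := n]]]]]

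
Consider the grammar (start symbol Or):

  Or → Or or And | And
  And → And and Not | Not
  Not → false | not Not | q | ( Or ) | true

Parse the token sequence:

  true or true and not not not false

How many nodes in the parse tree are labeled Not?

[Or [Or [And [Not true]]] or [And [And [Not true]] and [Not not [Not not [Not not [Not false]]]]]]

6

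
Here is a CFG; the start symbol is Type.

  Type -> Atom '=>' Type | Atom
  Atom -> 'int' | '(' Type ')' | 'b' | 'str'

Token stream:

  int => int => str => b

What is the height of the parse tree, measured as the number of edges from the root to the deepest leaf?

[Type [Atom int] => [Type [Atom int] => [Type [Atom str] => [Type [Atom b]]]]]

5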